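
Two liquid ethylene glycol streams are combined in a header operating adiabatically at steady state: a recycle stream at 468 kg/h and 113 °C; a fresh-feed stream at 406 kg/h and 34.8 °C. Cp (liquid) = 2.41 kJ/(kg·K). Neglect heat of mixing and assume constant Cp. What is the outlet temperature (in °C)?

Adiabatic, steady state ⇒ Σ ṁᵢCp,ᵢ(T_out − Tᵢ) = 0
T_out = Σ ṁᵢCp,ᵢTᵢ / Σ ṁᵢCp,ᵢ
      = 161500 / 2106.3 = 76.674 °C

T_out = 76.7 °C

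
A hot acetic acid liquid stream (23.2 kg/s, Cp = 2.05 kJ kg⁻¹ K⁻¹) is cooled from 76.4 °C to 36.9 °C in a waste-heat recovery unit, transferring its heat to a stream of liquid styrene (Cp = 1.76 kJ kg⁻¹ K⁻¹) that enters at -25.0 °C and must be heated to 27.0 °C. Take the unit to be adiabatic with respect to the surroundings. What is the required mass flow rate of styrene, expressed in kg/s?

ṁ_c = 20.5 kg/s

Heat released by hot stream: Q = 23.2 × 2.05 × (76.4 − 36.9) = 1878.6 kJ/s
Energy balance on cold side (adiabatic exchanger): Q = ṁ_c·Cp_c·(T_c,out − T_c,in)
ṁ_c = 1878.6 / [1.76 × (27.0 − -25.0)] = 20.527 kg/s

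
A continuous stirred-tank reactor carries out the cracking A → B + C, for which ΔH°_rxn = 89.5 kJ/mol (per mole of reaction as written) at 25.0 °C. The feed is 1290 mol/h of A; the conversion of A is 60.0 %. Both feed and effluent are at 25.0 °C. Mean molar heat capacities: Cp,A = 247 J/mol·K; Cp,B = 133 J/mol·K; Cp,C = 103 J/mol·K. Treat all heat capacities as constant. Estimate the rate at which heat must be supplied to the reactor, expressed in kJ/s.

Extent of reaction ξ = 0.600 × 1290 = 774 mol/h
Reaction term: ξ·ΔH°_rxn = 774 × 89.5 = 69273 kJ/h
Q = ΔH = 69273 kJ/h = 19.242 kW
Heat supplied = 19.242 kJ/s

Q_in = 19.2 kJ/s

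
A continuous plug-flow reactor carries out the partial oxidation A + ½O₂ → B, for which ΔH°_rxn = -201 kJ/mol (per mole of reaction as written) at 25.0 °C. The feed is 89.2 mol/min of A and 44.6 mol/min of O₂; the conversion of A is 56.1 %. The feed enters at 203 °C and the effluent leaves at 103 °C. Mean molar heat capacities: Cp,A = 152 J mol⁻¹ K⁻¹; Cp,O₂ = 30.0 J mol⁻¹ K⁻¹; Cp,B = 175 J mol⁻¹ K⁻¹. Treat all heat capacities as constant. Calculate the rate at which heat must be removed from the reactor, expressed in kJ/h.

Extent of reaction ξ = 0.561 × 89.2 = 50.041 mol/min
Reaction term: ξ·ΔH°_rxn = 50.041 × -201 = -10058 kJ/min
Sensible, feed 203→25 °C: -2651.6 kJ/min
Outlet flows (mol/min): A 39.159, O₂ 19.579, B 50.041
Sensible, products 25→103 °C: 1193.1 kJ/min
Q = ΔH = -11517 kJ/min = -191.94 kW
Heat removed = 691000 kJ/h

Q_out = 691000 kJ/h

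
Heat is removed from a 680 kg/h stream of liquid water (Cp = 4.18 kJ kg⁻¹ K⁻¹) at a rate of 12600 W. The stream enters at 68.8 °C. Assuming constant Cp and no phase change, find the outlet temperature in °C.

T_out = 52.8 °C

Q = 12600 W = 45360 kJ/h
ΔT = Q/(ṁ·Cp) = 45360/(680×4.18) = 15.958 K
T_out = 68.8 − 15.958 = 52.842 °C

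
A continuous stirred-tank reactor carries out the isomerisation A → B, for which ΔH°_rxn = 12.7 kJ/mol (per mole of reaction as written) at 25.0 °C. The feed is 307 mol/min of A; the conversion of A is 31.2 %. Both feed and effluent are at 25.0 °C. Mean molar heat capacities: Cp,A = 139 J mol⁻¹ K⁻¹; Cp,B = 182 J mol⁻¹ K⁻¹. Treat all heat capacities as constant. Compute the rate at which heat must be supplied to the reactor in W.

Q_in = 20300 W

Extent of reaction ξ = 0.312 × 307 = 95.784 mol/min
Reaction term: ξ·ΔH°_rxn = 95.784 × 12.7 = 1216.5 kJ/min
Q = ΔH = 1216.5 kJ/min = 20.274 kW
Heat supplied = 20274 W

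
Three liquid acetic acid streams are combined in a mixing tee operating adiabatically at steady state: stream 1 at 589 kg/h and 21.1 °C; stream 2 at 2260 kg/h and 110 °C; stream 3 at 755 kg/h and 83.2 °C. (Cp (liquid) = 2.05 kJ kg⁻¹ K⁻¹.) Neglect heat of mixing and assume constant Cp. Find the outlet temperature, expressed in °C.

Energy balance with Q = 0: Σ ṁᵢCp,ᵢ(T_out − Tᵢ) = 0
Σ ṁᵢCp,ᵢTᵢ = 589×2.05×21.1 + 2260×2.05×110 + 755×2.05×83.2 = 663880
Σ ṁᵢCp,ᵢ = 589×2.05 + 2260×2.05 + 755×2.05 = 7388.2
T_out = 663880 / 7388.2 = 89.857 °C

T_out = 89.9 °C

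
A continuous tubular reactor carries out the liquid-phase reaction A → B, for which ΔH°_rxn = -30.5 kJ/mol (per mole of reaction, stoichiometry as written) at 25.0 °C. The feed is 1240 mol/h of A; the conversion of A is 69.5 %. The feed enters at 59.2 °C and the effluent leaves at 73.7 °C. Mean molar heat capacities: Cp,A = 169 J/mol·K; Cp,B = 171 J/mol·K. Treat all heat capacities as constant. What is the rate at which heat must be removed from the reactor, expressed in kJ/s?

Q_out = 6.43 kJ/s

Extent of reaction ξ = 0.695 × 1240 = 861.8 mol/h
Reaction term: ξ·ΔH°_rxn = 861.8 × -30.5 = -26285 kJ/h
Sensible, feed 59.2→25 °C: -7167 kJ/h
Outlet flows (mol/h): A 378.2, B 861.8
Sensible, products 25→73.7 °C: 10290 kJ/h
Q = ΔH = -23162 kJ/h = -6.434 kW
Heat removed = 6.434 kJ/s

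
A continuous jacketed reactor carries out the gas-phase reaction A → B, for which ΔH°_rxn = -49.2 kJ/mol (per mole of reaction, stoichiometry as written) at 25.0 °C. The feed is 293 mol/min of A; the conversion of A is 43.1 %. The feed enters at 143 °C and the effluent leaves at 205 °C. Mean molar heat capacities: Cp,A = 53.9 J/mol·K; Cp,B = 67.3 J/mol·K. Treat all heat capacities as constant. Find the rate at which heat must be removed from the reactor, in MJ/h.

Extent of reaction ξ = 0.431 × 293 = 126.28 mol/min
Reaction term: ξ·ΔH°_rxn = 126.28 × -49.2 = -6213.1 kJ/min
Sensible, feed 143→25 °C: -1863.5 kJ/min
Outlet flows (mol/min): A 166.72, B 126.28
Sensible, products 25→205 °C: 3147.3 kJ/min
Q = ΔH = -4929.4 kJ/min = -82.156 kW
Heat removed = 295.76 MJ/h

Q_out = 296 MJ/h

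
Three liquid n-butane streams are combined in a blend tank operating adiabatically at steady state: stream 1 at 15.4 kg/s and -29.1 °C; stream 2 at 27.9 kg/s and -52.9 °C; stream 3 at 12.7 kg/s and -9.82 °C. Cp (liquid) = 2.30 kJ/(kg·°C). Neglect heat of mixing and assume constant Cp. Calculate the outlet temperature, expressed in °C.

Energy balance with Q = 0: Σ ṁᵢCp,ᵢ(T_out − Tᵢ) = 0
T_out = Σ ṁᵢCp,ᵢTᵢ / Σ ṁᵢCp,ᵢ
      = -4712.2 / 128.8 = -36.585 °C

T_out = -36.6 °C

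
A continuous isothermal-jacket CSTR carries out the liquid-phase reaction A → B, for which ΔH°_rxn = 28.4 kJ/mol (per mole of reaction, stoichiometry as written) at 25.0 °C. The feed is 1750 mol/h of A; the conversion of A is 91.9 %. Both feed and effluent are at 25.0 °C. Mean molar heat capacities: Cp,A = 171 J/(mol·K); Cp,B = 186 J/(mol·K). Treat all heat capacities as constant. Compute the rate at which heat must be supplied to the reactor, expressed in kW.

Extent of reaction ξ = 0.919 × 1750 = 1608.2 mol/h
Reaction term: ξ·ΔH°_rxn = 1608.2 × 28.4 = 45674 kJ/h
Q = ΔH = 45674 kJ/h = 12.687 kW
Heat supplied = 12.687 kW

Q_in = 12.7 kW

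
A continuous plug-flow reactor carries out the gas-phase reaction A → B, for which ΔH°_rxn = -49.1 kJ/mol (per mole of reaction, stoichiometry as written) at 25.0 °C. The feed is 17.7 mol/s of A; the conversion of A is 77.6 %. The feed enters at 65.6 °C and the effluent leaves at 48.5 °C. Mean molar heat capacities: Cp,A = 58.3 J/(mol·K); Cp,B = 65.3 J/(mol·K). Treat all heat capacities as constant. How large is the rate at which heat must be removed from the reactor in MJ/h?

Extent of reaction ξ = 0.776 × 17.7 = 13.735 mol/s
Reaction term: ξ·ΔH°_rxn = 13.735 × -49.1 = -674.4 kJ/s
Sensible, feed 65.6→25 °C: -41.896 kJ/s
Outlet flows (mol/s): A 3.9648, B 13.735
Sensible, products 25→48.5 °C: 26.509 kJ/s
Q = ΔH = -689.78 kJ/s = -689.78 kW
Heat removed = 2483.2 MJ/h

Q_out = 2480 MJ/h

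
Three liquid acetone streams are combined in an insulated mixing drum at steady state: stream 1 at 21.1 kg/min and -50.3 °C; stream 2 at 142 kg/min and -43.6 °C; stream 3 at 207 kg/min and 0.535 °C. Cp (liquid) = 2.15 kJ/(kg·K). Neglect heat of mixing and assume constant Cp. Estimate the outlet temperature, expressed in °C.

No heat crosses the boundary, so H_out = H_in.
Σ ṁᵢCp,ᵢTᵢ = 21.1×2.15×-50.3 + 142×2.15×-43.6 + 207×2.15×0.535 = -15355
Σ ṁᵢCp,ᵢ = 21.1×2.15 + 142×2.15 + 207×2.15 = 795.71
T_out = -15355 / 795.71 = -19.297 °C

T_out = -19.3 °C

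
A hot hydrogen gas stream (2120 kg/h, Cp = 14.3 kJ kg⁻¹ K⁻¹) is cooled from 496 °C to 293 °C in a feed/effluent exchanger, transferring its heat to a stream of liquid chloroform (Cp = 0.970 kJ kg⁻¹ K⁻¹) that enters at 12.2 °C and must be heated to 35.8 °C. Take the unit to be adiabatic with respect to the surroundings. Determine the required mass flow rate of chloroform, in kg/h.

ṁ_c = 269000 kg/h

Heat released by hot stream: Q = 2120 × 14.3 × (496 − 293) = 6.1541e+06 kJ/h
Energy balance on cold side (adiabatic exchanger): Q = ṁ_c·Cp_c·(T_c,out − T_c,in)
ṁ_c = 6.1541e+06 / [0.970 × (35.8 − 12.2)] = 268830 kg/h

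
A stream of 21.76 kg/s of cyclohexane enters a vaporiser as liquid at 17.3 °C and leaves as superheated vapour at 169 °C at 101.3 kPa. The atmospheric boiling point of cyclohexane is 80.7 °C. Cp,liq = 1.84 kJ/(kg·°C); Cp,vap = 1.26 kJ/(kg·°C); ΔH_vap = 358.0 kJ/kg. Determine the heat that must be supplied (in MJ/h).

Q = 45900 MJ/h

liquid 17.3→80.7 °C: 116.66 kJ/kg
vaporisation at 80.7 °C: 358 kJ/kg
vapour 80.7→169 °C: 111.26 kJ/kg
Δh = 116.66 + 358 + 111.26 = 585.91 kJ/kg
Q = ṁ·Δh = 21.76 kg/s × 585.91 kJ/kg = 12749 kJ/s
|Q| = 12749 kW = 45898 MJ/h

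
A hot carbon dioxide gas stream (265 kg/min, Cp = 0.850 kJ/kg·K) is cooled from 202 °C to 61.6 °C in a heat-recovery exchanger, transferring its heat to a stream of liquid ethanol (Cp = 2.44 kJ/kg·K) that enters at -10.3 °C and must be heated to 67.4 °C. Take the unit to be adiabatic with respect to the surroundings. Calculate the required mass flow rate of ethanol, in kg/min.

Heat released by hot stream: Q = 265 × 0.850 × (202 − 61.6) = 31625 kJ/min
Energy balance on cold side (adiabatic exchanger): Q = ṁ_c·Cp_c·(T_c,out − T_c,in)
ṁ_c = 31625 / [2.44 × (67.4 − -10.3)] = 166.81 kg/min

ṁ_c = 167 kg/min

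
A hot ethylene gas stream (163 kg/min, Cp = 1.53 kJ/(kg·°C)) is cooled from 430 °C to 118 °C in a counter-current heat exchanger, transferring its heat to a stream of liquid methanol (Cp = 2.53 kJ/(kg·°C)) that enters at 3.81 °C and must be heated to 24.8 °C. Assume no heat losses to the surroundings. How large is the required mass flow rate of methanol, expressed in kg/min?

Heat released by hot stream: Q = 163 × 1.53 × (430 − 118) = 77810 kJ/min
Energy balance on cold side (adiabatic exchanger): Q = ṁ_c·Cp_c·(T_c,out − T_c,in)
ṁ_c = 77810 / [2.53 × (24.8 − 3.81)] = 1465.2 kg/min

ṁ_c = 1470 kg/min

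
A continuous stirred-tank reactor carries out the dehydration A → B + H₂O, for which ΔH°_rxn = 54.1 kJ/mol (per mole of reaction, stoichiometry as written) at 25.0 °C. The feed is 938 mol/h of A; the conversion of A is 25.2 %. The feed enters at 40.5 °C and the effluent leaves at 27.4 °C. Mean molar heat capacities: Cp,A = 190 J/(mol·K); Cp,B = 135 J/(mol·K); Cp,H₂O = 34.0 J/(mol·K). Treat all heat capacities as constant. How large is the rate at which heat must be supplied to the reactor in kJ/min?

Q_in = 174 kJ/min

Extent of reaction ξ = 0.252 × 938 = 236.38 mol/h
Reaction term: ξ·ΔH°_rxn = 236.38 × 54.1 = 12788 kJ/h
Sensible, feed 40.5→25 °C: -2762.4 kJ/h
Outlet flows (mol/h): A 701.62, B 236.38, H₂O 236.38
Sensible, products 25→27.4 °C: 415.81 kJ/h
Q = ΔH = 10441 kJ/h = 2.9004 kW
Heat supplied = 174.02 kJ/min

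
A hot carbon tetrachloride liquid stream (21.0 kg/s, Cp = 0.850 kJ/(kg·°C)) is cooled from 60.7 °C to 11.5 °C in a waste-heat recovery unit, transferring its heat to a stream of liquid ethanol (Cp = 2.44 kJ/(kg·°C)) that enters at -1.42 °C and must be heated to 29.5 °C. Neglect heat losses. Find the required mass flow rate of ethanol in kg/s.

Heat released by hot stream: Q = 21.0 × 0.850 × (60.7 − 11.5) = 878.22 kJ/s
Energy balance on cold side (adiabatic exchanger): Q = ṁ_c·Cp_c·(T_c,out − T_c,in)
ṁ_c = 878.22 / [2.44 × (29.5 − -1.42)] = 11.641 kg/s

ṁ_c = 11.6 kg/s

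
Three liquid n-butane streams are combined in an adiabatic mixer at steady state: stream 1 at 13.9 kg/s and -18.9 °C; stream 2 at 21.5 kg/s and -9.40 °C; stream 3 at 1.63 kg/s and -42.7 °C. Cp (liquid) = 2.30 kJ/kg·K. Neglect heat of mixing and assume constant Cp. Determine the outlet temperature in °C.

Adiabatic, steady state ⇒ Σ ṁᵢCp,ᵢ(T_out − Tᵢ) = 0
Σ ṁᵢCp,ᵢTᵢ = 13.9×2.30×-18.9 + 21.5×2.30×-9.40 + 1.63×2.30×-42.7 = -1229.1
Σ ṁᵢCp,ᵢ = 13.9×2.30 + 21.5×2.30 + 1.63×2.30 = 85.169
T_out = -1229.1 / 85.169 = -14.432 °C

T_out = -14.4 °C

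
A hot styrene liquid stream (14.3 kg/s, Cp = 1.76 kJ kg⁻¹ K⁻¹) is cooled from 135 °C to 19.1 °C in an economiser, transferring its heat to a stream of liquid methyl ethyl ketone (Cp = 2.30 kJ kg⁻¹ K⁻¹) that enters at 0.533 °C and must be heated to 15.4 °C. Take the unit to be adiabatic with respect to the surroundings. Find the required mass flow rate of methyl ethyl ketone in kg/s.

ṁ_c = 85.3 kg/s

Heat released by hot stream: Q = 14.3 × 1.76 × (135 − 19.1) = 2917 kJ/s
Energy balance on cold side (adiabatic exchanger): Q = ṁ_c·Cp_c·(T_c,out − T_c,in)
ṁ_c = 2917 / [2.30 × (15.4 − 0.533)] = 85.306 kg/s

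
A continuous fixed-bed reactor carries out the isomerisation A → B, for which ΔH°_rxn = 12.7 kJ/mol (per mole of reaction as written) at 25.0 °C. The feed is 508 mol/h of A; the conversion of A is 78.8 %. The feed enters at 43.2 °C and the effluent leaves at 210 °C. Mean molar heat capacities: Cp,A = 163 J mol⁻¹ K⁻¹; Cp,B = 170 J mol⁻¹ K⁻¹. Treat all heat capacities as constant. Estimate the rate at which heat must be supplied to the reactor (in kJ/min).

Extent of reaction ξ = 0.788 × 508 = 400.3 mol/h
Reaction term: ξ·ΔH°_rxn = 400.3 × 12.7 = 5083.9 kJ/h
Sensible, feed 43.2→25 °C: -1507 kJ/h
Outlet flows (mol/h): A 107.7, B 400.3
Sensible, products 25→210 °C: 15837 kJ/h
Q = ΔH = 19414 kJ/h = 5.3928 kW
Heat supplied = 323.57 kJ/min

Q_in = 324 kJ/min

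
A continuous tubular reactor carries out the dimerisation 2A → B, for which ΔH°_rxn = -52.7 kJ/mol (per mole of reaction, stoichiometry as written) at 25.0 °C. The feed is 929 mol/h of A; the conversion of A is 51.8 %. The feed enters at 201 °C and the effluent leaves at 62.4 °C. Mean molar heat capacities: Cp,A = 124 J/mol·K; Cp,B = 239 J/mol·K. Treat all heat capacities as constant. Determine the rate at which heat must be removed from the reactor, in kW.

Q_out = 7.98 kW

Extent of reaction ξ = 0.518 × 929 / 2 = 240.61 mol/h
Reaction term: ξ·ΔH°_rxn = 240.61 × -52.7 = -12680 kJ/h
Sensible, feed 201→25 °C: -20274 kJ/h
Outlet flows (mol/h): A 447.78, B 240.61
Sensible, products 25→62.4 °C: 4227.3 kJ/h
Q = ΔH = -28727 kJ/h = -7.9798 kW
Heat removed = 7.9798 kW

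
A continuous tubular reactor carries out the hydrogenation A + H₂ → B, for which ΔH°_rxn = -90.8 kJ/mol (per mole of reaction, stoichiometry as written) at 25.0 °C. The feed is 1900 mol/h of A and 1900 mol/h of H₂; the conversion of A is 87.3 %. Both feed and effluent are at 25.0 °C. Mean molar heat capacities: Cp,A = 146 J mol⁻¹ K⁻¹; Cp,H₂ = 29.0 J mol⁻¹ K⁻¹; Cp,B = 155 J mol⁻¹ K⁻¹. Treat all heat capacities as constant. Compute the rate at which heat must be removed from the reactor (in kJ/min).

Q_out = 2510 kJ/min

Extent of reaction ξ = 0.873 × 1900 = 1658.7 mol/h
Reaction term: ξ·ΔH°_rxn = 1658.7 × -90.8 = -150610 kJ/h
Q = ΔH = -150610 kJ/h = -41.836 kW
Heat removed = 2510.2 kJ/min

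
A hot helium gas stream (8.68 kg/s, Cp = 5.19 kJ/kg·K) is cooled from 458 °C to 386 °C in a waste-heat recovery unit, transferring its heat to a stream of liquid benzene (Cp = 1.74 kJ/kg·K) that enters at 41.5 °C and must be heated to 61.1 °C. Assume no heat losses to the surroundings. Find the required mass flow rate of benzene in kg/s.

ṁ_c = 95.1 kg/s

Heat released by hot stream: Q = 8.68 × 5.19 × (458 − 386) = 3243.5 kJ/s
Energy balance on cold side (adiabatic exchanger): Q = ṁ_c·Cp_c·(T_c,out − T_c,in)
ṁ_c = 3243.5 / [1.74 × (61.1 − 41.5)] = 95.107 kg/s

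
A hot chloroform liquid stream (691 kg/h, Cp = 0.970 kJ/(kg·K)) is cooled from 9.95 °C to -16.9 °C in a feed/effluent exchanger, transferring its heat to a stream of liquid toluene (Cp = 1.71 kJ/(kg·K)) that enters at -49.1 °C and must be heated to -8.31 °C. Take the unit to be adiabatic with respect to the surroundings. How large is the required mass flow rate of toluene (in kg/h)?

Heat released by hot stream: Q = 691 × 0.970 × (9.95 − -16.9) = 17997 kJ/h
Energy balance on cold side (adiabatic exchanger): Q = ṁ_c·Cp_c·(T_c,out − T_c,in)
ṁ_c = 17997 / [1.71 × (-8.31 − -49.1)] = 258.01 kg/h

ṁ_c = 258 kg/h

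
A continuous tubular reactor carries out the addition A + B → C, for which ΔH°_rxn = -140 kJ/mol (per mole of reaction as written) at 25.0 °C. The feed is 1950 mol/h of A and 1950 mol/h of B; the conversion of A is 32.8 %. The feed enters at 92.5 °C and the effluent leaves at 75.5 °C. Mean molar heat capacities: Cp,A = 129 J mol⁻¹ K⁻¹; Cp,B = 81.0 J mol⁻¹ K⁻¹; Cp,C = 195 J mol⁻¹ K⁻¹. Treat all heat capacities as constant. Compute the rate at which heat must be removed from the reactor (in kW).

Q_out = 26.9 kW

Extent of reaction ξ = 0.328 × 1950 = 639.6 mol/h
Reaction term: ξ·ΔH°_rxn = 639.6 × -140 = -89544 kJ/h
Sensible, feed 92.5→25 °C: -27641 kJ/h
Outlet flows (mol/h): A 1310.4, B 1310.4, C 639.6
Sensible, products 25→75.5 °C: 20195 kJ/h
Q = ΔH = -96990 kJ/h = -26.942 kW
Heat removed = 26.942 kW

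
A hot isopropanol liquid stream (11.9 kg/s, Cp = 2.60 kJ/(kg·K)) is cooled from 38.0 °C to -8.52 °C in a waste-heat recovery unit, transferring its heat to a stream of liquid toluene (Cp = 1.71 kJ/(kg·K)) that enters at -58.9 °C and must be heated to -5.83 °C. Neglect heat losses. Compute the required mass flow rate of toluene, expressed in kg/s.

Heat released by hot stream: Q = 11.9 × 2.60 × (38.0 − -8.52) = 1439.3 kJ/s
Energy balance on cold side (adiabatic exchanger): Q = ṁ_c·Cp_c·(T_c,out − T_c,in)
ṁ_c = 1439.3 / [1.71 × (-5.83 − -58.9)] = 15.86 kg/s

ṁ_c = 15.9 kg/s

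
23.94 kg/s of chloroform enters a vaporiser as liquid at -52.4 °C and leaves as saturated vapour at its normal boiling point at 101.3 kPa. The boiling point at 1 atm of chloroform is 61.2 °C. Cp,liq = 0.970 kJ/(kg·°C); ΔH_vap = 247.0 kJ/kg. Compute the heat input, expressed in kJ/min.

liquid -52.4→61.2 °C: 110.19 kJ/kg
vaporisation at 61.2 °C: 247 kJ/kg
Δh = 110.19 + 247 = 357.19 kJ/kg
Q = ṁ·Δh = 23.94 kg/s × 357.19 kJ/kg = 8551.2 kJ/s
|Q| = 8551.2 kW = 513070 kJ/min

Q = 513000 kJ/min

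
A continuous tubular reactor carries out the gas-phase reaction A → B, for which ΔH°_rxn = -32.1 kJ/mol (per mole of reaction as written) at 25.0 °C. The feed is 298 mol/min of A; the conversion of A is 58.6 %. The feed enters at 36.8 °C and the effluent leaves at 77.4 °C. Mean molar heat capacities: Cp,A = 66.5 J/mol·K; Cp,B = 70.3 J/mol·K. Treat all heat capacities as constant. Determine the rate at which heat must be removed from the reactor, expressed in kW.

Q_out = 79.4 kW

Extent of reaction ξ = 0.586 × 298 = 174.63 mol/min
Reaction term: ξ·ΔH°_rxn = 174.63 × -32.1 = -5605.6 kJ/min
Sensible, feed 36.8→25 °C: -233.84 kJ/min
Outlet flows (mol/min): A 123.37, B 174.63
Sensible, products 25→77.4 °C: 1073.2 kJ/min
Q = ΔH = -4766.2 kJ/min = -79.437 kW
Heat removed = 79.437 kW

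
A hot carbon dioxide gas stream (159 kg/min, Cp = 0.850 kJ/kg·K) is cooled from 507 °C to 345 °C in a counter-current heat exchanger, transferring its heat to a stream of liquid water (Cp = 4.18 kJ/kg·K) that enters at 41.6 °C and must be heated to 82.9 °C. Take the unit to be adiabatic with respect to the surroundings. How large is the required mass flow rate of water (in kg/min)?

Heat released by hot stream: Q = 159 × 0.850 × (507 − 345) = 21894 kJ/min
Energy balance on cold side (adiabatic exchanger): Q = ṁ_c·Cp_c·(T_c,out − T_c,in)
ṁ_c = 21894 / [4.18 × (82.9 − 41.6)] = 126.82 kg/min

ṁ_c = 127 kg/min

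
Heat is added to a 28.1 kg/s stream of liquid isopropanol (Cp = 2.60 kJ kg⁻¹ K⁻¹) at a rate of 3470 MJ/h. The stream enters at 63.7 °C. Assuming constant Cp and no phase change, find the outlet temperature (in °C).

T_out = 76.9 °C

Q = 3470 MJ/h = 963.89 kJ/s
ΔT = Q/(ṁ·Cp) = 963.89/(28.1×2.60) = 13.193 K
T_out = 63.7 + 13.193 = 76.893 °C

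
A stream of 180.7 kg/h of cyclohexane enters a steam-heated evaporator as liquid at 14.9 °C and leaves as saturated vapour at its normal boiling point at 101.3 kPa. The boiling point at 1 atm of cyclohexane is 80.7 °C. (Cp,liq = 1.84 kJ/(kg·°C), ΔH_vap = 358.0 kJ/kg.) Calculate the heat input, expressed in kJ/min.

Q = 1440 kJ/min

liquid 14.9→80.7 °C: 121.07 kJ/kg
vaporisation at 80.7 °C: 358 kJ/kg
Δh = 121.07 + 358 = 479.07 kJ/kg
Q = ṁ·Δh = 180.7 kg/h × 479.07 kJ/kg = 86568 kJ/h
|Q| = 24.047 kW = 1442.8 kJ/min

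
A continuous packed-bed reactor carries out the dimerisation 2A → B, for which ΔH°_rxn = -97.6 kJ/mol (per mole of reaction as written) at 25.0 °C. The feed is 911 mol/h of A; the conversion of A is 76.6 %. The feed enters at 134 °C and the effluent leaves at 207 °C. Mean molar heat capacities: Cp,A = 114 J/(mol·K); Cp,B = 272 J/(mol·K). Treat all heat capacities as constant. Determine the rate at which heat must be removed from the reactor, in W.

Extent of reaction ξ = 0.766 × 911 / 2 = 348.91 mol/h
Reaction term: ξ·ΔH°_rxn = 348.91 × -97.6 = -34054 kJ/h
Sensible, feed 134→25 °C: -11320 kJ/h
Outlet flows (mol/h): A 213.17, B 348.91
Sensible, products 25→207 °C: 21696 kJ/h
Q = ΔH = -23678 kJ/h = -6.5774 kW
Heat removed = 6577.4 W

Q_out = 6580 W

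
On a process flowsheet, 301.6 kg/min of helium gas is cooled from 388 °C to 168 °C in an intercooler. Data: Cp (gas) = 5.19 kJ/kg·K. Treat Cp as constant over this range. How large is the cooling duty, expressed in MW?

Q_c = 5.74 MW

Q = ṁ·Cp·ΔT = 301.6 × 5.19 × (168 − 388) = -344370 kJ/min
Converting: 344370 / 60 s = 5739.4 kW
Cooling duty = 5.7394 MW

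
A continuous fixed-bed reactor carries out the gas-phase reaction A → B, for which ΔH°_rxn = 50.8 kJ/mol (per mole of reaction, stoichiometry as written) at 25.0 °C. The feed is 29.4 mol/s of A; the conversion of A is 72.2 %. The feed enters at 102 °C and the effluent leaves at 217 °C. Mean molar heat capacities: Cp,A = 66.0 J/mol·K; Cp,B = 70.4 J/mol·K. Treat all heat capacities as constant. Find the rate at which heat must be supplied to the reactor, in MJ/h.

Q_in = 4750 MJ/h

Extent of reaction ξ = 0.722 × 29.4 = 21.227 mol/s
Reaction term: ξ·ΔH°_rxn = 21.227 × 50.8 = 1078.3 kJ/s
Sensible, feed 102→25 °C: -149.41 kJ/s
Outlet flows (mol/s): A 8.1732, B 21.227
Sensible, products 25→217 °C: 390.49 kJ/s
Q = ΔH = 1319.4 kJ/s = 1319.4 kW
Heat supplied = 4749.8 MJ/h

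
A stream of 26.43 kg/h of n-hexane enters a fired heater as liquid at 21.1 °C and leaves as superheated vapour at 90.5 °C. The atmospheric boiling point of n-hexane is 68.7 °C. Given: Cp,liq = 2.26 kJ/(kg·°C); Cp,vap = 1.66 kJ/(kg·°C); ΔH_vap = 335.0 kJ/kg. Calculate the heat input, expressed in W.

Q = 3510 W

liquid 21.1→68.7 °C: 107.58 kJ/kg
vaporisation at 68.7 °C: 335 kJ/kg
vapour 68.7→90.5 °C: 36.188 kJ/kg
Δh = 107.58 + 335 + 36.188 = 478.76 kJ/kg
Q = ṁ·Δh = 26.43 kg/h × 478.76 kJ/kg = 12654 kJ/h
|Q| = 3.5149 kW = 3514.9 W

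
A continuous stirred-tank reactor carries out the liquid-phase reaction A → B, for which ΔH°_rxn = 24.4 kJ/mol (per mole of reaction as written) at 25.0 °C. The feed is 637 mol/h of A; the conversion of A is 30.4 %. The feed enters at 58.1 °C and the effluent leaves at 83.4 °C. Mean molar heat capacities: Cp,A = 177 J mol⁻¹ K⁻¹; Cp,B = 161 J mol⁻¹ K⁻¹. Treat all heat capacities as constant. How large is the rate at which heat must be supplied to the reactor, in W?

Q_in = 2050 W

Extent of reaction ξ = 0.304 × 637 = 193.65 mol/h
Reaction term: ξ·ΔH°_rxn = 193.65 × 24.4 = 4725 kJ/h
Sensible, feed 58.1→25 °C: -3732 kJ/h
Outlet flows (mol/h): A 443.35, B 193.65
Sensible, products 25→83.4 °C: 6403.6 kJ/h
Q = ΔH = 7396.6 kJ/h = 2.0546 kW
Heat supplied = 2054.6 W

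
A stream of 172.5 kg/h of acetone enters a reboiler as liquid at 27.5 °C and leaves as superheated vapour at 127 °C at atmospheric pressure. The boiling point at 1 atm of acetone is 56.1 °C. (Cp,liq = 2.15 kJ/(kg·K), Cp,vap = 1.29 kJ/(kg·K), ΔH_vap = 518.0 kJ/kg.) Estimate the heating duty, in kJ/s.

Q = 32.1 kJ/s

liquid 27.5→56.1 °C: 61.49 kJ/kg
vaporisation at 56.1 °C: 518 kJ/kg
vapour 56.1→127 °C: 91.461 kJ/kg
Δh = 61.49 + 518 + 91.461 = 670.95 kJ/kg
Q = ṁ·Δh = 172.5 kg/h × 670.95 kJ/kg = 115740 kJ/h
|Q| = 32.15 kW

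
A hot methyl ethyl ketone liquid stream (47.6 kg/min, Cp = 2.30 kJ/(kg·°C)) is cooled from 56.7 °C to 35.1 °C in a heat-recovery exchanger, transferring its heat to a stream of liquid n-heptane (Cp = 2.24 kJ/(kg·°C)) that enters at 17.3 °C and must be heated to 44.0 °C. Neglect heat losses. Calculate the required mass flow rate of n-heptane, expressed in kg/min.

ṁ_c = 39.5 kg/min

Heat released by hot stream: Q = 47.6 × 2.30 × (56.7 − 35.1) = 2364.8 kJ/min
Energy balance on cold side (adiabatic exchanger): Q = ṁ_c·Cp_c·(T_c,out − T_c,in)
ṁ_c = 2364.8 / [2.24 × (44.0 − 17.3)] = 39.539 kg/min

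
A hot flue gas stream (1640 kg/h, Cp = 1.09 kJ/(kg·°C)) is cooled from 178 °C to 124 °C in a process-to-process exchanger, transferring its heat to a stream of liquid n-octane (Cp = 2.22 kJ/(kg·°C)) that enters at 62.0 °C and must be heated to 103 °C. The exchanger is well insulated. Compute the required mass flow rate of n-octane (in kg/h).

ṁ_c = 1060 kg/h

Heat released by hot stream: Q = 1640 × 1.09 × (178 − 124) = 96530 kJ/h
Energy balance on cold side (adiabatic exchanger): Q = ṁ_c·Cp_c·(T_c,out − T_c,in)
ṁ_c = 96530 / [2.22 × (103 − 62.0)] = 1060.5 kg/h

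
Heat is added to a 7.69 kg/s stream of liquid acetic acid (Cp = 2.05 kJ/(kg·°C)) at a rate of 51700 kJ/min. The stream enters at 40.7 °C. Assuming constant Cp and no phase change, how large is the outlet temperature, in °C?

Q = 51700 kJ/min = 861.67 kJ/s
ΔT = Q/(ṁ·Cp) = 861.67/(7.69×2.05) = 54.659 K
T_out = 40.7 + 54.659 = 95.359 °C

T_out = 95.4 °C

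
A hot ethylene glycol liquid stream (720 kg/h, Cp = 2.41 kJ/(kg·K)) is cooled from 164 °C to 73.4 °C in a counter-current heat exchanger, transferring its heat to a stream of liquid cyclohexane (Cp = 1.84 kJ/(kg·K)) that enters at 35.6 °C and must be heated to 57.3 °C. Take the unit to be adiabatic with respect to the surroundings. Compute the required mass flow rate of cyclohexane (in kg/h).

Heat released by hot stream: Q = 720 × 2.41 × (164 − 73.4) = 157210 kJ/h
Energy balance on cold side (adiabatic exchanger): Q = ṁ_c·Cp_c·(T_c,out − T_c,in)
ṁ_c = 157210 / [1.84 × (57.3 − 35.6)] = 3937.3 kg/h

ṁ_c = 3940 kg/h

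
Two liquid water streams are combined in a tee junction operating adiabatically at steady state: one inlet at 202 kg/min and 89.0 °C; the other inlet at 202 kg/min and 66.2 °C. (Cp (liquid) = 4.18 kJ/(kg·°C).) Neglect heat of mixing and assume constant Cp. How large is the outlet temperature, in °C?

No heat crosses the boundary, so H_out = H_in.
T_out = Σ ṁᵢCp,ᵢTᵢ / Σ ṁᵢCp,ᵢ
      = 131040 / 1688.7 = 77.6 °C

T_out = 77.6 °C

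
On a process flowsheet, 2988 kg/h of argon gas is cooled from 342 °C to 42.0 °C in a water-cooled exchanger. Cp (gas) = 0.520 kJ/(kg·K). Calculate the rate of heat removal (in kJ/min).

Q_c = 7770 kJ/min

Q = ṁ·Cp·ΔT = 2988 × 0.520 × (42.0 − 342) = -466130 kJ/h
Converting: 466130 / 3600 s = 129.48 kW
Cooling duty = 7768.8 kJ/min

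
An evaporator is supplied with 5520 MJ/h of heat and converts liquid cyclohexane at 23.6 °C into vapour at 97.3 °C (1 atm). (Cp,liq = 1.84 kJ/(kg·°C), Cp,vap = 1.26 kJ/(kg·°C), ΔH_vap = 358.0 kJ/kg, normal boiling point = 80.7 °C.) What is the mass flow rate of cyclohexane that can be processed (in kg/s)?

Δh = 1.84×(80.7−23.6) + 358.0 + 1.26×(97.3−80.7) = 483.98 kJ/kg
Q = 5520 MJ/h = 1533.3 kJ/s = 1533.3 kJ/s
ṁ = Q/Δh = 1533.3 / 483.98 = 3.1682 kg/s

ṁ = 3.17 kg/s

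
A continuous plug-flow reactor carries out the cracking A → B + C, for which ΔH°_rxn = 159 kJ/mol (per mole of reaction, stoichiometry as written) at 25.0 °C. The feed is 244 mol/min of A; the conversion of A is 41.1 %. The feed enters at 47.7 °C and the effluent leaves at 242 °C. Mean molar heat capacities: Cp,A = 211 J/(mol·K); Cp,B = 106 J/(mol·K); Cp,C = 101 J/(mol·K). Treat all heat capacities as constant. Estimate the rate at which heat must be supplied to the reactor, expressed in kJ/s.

Q_in = 431 kJ/s

Extent of reaction ξ = 0.411 × 244 = 100.28 mol/min
Reaction term: ξ·ΔH°_rxn = 100.28 × 159 = 15945 kJ/min
Sensible, feed 47.7→25 °C: -1168.7 kJ/min
Outlet flows (mol/min): A 143.72, B 100.28, C 100.28
Sensible, products 25→242 °C: 11085 kJ/min
Q = ΔH = 25861 kJ/min = 431.02 kW
Heat supplied = 431.02 kJ/s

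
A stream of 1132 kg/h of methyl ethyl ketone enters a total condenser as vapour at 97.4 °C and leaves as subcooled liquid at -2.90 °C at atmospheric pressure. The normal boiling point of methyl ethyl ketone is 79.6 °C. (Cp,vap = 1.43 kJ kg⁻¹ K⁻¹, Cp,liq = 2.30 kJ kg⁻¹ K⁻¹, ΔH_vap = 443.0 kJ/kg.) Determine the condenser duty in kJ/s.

Q_c = 207 kJ/s

vapour 97.4→79.6 °C: -25.454 kJ/kg
condensation at 79.6 °C: -443 kJ/kg
liquid 79.6→-2.90 °C: -189.75 kJ/kg
Δh = -25.454 + -443 + -189.75 = -658.2 kJ/kg
Q = ṁ·Δh = 1132 kg/h × -658.2 kJ/kg = -745090 kJ/h
|Q| = 206.97 kW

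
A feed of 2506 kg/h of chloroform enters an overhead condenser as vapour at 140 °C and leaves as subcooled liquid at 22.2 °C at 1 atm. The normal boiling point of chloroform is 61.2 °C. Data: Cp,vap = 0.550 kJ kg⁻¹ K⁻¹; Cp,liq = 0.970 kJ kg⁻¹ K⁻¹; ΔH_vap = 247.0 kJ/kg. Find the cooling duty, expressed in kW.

Q_c = 228 kW

vapour 140→61.2 °C: -43.34 kJ/kg
condensation at 61.2 °C: -247 kJ/kg
liquid 61.2→22.2 °C: -37.83 kJ/kg
Δh = -43.34 + -247 + -37.83 = -328.17 kJ/kg
Q = ṁ·Δh = 2506 kg/h × -328.17 kJ/kg = -822390 kJ/h
|Q| = 228.44 kW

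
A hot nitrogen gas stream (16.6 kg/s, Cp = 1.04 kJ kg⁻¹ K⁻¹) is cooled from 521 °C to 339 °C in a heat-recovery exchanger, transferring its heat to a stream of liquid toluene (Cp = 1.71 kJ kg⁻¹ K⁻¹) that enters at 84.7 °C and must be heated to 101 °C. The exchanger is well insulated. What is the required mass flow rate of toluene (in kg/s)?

Heat released by hot stream: Q = 16.6 × 1.04 × (521 − 339) = 3142 kJ/s
Energy balance on cold side (adiabatic exchanger): Q = ṁ_c·Cp_c·(T_c,out − T_c,in)
ṁ_c = 3142 / [1.71 × (101 − 84.7)] = 112.73 kg/s

ṁ_c = 113 kg/s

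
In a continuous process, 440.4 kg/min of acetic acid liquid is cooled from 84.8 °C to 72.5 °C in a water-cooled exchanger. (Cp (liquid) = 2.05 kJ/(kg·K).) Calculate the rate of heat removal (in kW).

Q_c = 185 kW

Q = ṁ·Cp·ΔT = 440.4 × 2.05 × (72.5 − 84.8) = -11105 kJ/min
Converting: 11105 / 60 s = 185.08 kW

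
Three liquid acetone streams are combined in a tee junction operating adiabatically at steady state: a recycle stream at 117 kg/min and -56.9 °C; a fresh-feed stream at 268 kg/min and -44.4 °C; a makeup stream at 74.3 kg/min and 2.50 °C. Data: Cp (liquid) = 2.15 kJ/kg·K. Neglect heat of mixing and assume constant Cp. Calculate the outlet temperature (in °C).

Adiabatic, steady state ⇒ Σ ṁᵢCp,ᵢ(T_out − Tᵢ) = 0
T_out = Σ ṁᵢCp,ᵢTᵢ / Σ ṁᵢCp,ᵢ
      = -39497 / 987.49 = -39.997 °C

T_out = -40.0 °C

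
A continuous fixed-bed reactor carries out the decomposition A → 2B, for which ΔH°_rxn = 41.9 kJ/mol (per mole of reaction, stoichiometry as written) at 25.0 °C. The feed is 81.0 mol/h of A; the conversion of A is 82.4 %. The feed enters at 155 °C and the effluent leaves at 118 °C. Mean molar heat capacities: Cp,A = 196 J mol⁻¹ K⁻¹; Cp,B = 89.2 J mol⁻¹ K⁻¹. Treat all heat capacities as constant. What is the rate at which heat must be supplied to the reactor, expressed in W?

Extent of reaction ξ = 0.824 × 81.0 = 66.744 mol/h
Reaction term: ξ·ΔH°_rxn = 66.744 × 41.9 = 2796.6 kJ/h
Sensible, feed 155→25 °C: -2063.9 kJ/h
Outlet flows (mol/h): A 14.256, B 133.49
Sensible, products 25→118 °C: 1367.2 kJ/h
Q = ΔH = 2099.9 kJ/h = 0.58331 kW
Heat supplied = 583.31 W

Q_in = 583 W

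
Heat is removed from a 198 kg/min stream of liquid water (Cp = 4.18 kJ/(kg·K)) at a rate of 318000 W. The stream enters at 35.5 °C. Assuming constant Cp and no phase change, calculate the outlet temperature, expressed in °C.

T_out = 12.4 °C

Q = 318000 W = 19080 kJ/min
ΔT = Q/(ṁ·Cp) = 19080/(198×4.18) = 23.054 K
T_out = 35.5 − 23.054 = 12.446 °C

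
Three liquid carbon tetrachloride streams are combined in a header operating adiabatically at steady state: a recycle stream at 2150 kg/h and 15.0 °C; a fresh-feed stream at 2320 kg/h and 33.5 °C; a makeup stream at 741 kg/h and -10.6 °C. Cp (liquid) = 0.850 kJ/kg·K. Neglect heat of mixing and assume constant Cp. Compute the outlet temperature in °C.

No heat crosses the boundary, so H_out = H_in.
Σ ṁᵢCp,ᵢTᵢ = 2150×0.850×15.0 + 2320×0.850×33.5 + 741×0.850×-10.6 = 86798
Σ ṁᵢCp,ᵢ = 2150×0.850 + 2320×0.850 + 741×0.850 = 4429.4
T_out = 86798 / 4429.4 = 19.596 °C

T_out = 19.6 °C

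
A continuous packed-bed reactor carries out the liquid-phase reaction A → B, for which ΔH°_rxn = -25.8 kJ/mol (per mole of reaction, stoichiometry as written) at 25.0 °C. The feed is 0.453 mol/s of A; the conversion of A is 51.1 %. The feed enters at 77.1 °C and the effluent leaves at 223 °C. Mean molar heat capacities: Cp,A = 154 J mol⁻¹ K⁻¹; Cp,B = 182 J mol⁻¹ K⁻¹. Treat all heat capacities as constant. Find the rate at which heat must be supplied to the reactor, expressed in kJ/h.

Extent of reaction ξ = 0.511 × 0.453 = 0.23148 mol/s
Reaction term: ξ·ΔH°_rxn = 0.23148 × -25.8 = -5.9723 kJ/s
Sensible, feed 77.1→25 °C: -3.6346 kJ/s
Outlet flows (mol/s): A 0.22152, B 0.23148
Sensible, products 25→223 °C: 15.096 kJ/s
Q = ΔH = 5.4894 kJ/s = 5.4894 kW
Heat supplied = 19762 kJ/h

Q_in = 19800 kJ/h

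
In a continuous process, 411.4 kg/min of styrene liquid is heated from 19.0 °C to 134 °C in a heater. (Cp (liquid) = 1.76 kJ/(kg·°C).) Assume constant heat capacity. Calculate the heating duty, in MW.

Q = ṁ·Cp·ΔT = 411.4 × 1.76 × (134 − 19.0) = 83267 kJ/min
Converting: 83267 / 60 s = 1387.8 kW
Heating duty = 1.3878 MW

Q = 1.39 MW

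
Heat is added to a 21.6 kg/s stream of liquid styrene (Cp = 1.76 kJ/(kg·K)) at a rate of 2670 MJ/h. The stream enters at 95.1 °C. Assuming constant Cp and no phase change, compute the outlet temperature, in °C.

Q = 2670 MJ/h = 741.67 kJ/s
ΔT = Q/(ṁ·Cp) = 741.67/(21.6×1.76) = 19.509 K
T_out = 95.1 + 19.509 = 114.61 °C

T_out = 115 °C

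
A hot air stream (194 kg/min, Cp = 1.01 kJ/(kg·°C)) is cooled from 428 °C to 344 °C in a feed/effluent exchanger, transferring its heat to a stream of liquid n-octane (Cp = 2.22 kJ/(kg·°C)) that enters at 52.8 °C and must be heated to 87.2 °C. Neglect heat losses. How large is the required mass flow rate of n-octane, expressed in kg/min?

ṁ_c = 216 kg/min

Heat released by hot stream: Q = 194 × 1.01 × (428 − 344) = 16459 kJ/min
Energy balance on cold side (adiabatic exchanger): Q = ṁ_c·Cp_c·(T_c,out − T_c,in)
ṁ_c = 16459 / [2.22 × (87.2 − 52.8)] = 215.52 kg/min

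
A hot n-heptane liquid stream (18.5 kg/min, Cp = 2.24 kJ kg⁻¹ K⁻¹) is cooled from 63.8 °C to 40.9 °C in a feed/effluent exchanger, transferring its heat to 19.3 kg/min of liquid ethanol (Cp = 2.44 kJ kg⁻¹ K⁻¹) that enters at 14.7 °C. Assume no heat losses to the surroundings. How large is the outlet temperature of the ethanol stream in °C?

T_c,out = 34.9 °C

Heat released by hot stream: Q = 18.5 × 2.24 × (63.8 − 40.9) = 948.98 kJ/min
Energy balance on cold side (adiabatic exchanger): Q = ṁ_c·Cp_c·(T_c,out − T_c,in)
T_c,out = 14.7 + 948.98/(19.3 × 2.44) = 34.852 °C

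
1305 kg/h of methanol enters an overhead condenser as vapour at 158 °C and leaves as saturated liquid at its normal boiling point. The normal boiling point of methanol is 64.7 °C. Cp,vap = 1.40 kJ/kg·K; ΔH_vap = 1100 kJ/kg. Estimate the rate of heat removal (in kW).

vapour 158→64.7 °C: -130.62 kJ/kg
condensation at 64.7 °C: -1100 kJ/kg
Δh = -130.62 + -1100 = -1230.6 kJ/kg
Q = ṁ·Δh = 1305 kg/h × -1230.6 kJ/kg = -1.606e+06 kJ/h
|Q| = 446.1 kW

Q_c = 446 kW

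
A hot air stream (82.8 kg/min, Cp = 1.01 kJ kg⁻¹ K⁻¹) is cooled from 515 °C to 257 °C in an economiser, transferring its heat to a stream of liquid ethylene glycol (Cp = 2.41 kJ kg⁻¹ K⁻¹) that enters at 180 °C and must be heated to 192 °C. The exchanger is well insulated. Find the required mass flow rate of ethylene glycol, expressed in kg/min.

Heat released by hot stream: Q = 82.8 × 1.01 × (515 − 257) = 21576 kJ/min
Energy balance on cold side (adiabatic exchanger): Q = ṁ_c·Cp_c·(T_c,out − T_c,in)
ṁ_c = 21576 / [2.41 × (192 − 180)] = 746.06 kg/min

ṁ_c = 746 kg/min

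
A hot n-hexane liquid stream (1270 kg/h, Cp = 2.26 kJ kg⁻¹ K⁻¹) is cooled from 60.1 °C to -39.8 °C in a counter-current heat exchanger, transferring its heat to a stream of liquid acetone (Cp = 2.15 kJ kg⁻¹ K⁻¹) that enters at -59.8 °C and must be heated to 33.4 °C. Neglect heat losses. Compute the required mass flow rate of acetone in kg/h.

ṁ_c = 1430 kg/h

Heat released by hot stream: Q = 1270 × 2.26 × (60.1 − -39.8) = 286730 kJ/h
Energy balance on cold side (adiabatic exchanger): Q = ṁ_c·Cp_c·(T_c,out − T_c,in)
ṁ_c = 286730 / [2.15 × (33.4 − -59.8)] = 1430.9 kg/h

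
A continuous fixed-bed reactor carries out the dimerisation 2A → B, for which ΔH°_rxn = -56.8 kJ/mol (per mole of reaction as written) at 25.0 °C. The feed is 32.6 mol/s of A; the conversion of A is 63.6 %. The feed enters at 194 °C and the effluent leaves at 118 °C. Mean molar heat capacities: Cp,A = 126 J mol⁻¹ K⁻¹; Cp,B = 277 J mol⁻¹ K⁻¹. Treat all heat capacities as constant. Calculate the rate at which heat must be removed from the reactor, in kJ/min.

Extent of reaction ξ = 0.636 × 32.6 / 2 = 10.367 mol/s
Reaction term: ξ·ΔH°_rxn = 10.367 × -56.8 = -588.83 kJ/s
Sensible, feed 194→25 °C: -694.18 kJ/s
Outlet flows (mol/s): A 11.866, B 10.367
Sensible, products 25→118 °C: 406.11 kJ/s
Q = ΔH = -876.91 kJ/s = -876.91 kW
Heat removed = 52615 kJ/min

Q_out = 52600 kJ/min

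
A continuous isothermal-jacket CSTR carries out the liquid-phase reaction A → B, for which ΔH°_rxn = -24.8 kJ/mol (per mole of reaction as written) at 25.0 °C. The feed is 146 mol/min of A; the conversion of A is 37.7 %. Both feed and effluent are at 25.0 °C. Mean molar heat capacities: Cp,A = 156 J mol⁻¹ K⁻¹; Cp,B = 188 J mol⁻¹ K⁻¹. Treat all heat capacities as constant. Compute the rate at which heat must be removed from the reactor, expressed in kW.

Q_out = 22.8 kW

Extent of reaction ξ = 0.377 × 146 = 55.042 mol/min
Reaction term: ξ·ΔH°_rxn = 55.042 × -24.8 = -1365 kJ/min
Q = ΔH = -1365 kJ/min = -22.751 kW
Heat removed = 22.751 kW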